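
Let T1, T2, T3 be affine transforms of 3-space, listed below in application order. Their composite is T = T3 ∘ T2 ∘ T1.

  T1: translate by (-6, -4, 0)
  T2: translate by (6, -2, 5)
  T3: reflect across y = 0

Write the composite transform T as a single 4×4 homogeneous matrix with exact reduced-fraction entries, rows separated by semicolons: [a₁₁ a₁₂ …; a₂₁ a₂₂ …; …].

T1 = [1 0 0 -6; 0 1 0 -4; 0 0 1 0; 0 0 0 1]
T2·T1 = [1 0 0 0; 0 1 0 -6; 0 0 1 5; 0 0 0 1]
T3·…·T1 = [1 0 0 0; 0 -1 0 6; 0 0 1 5; 0 0 0 1]

T = [1 0 0 0; 0 -1 0 6; 0 0 1 5; 0 0 0 1]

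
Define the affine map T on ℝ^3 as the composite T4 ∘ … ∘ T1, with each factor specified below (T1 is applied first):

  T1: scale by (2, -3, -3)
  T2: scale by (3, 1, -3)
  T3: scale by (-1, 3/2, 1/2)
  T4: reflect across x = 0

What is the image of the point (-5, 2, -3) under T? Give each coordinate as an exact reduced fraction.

T(p) = (-30, -9, -27/2)

T1 scale by (2, -3, -3): (-5, 2, -3) → (-10, -6, 9)
T2 scale by (3, 1, -3): (-10, -6, 9) → (-30, -6, -27)
T3 scale by (-1, 3/2, 1/2): (-30, -6, -27) → (30, -9, -27/2)
T4 reflect across x = 0: (30, -9, -27/2) → (-30, -9, -27/2)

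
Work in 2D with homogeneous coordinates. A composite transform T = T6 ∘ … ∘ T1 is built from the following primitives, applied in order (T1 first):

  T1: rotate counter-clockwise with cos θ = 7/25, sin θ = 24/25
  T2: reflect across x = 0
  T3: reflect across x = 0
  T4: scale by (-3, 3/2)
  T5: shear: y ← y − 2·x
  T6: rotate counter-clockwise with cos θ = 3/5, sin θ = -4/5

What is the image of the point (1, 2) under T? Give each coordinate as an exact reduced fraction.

T(p) = (-387/125, -1059/125)

T1 rotate counter-clockwise with cos θ = 7/25, sin θ = 24/25: (1, 2) → (-41/25, 38/25)
T2 reflect across x = 0: (-41/25, 38/25) → (41/25, 38/25)
T3 reflect across x = 0: (41/25, 38/25) → (-41/25, 38/25)
T4 scale by (-3, 3/2): (-41/25, 38/25) → (123/25, 57/25)
T5 shear: y ← y − 2·x: (123/25, 57/25) → (123/25, -189/25)
T6 rotate counter-clockwise with cos θ = 3/5, sin θ = -4/5: (123/25, -189/25) → (-387/125, -1059/125)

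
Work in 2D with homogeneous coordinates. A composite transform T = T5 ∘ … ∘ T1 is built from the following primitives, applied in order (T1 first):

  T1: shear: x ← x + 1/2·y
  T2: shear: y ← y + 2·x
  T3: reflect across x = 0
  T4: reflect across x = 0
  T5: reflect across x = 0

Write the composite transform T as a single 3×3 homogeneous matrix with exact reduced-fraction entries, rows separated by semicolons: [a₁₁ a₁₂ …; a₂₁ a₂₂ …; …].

T = [-1 -1/2 0; 2 2 0; 0 0 1]

T1 = [1 1/2 0; 0 1 0; 0 0 1]
T2·T1 = [1 1/2 0; 2 2 0; 0 0 1]
T3·…·T1 = [-1 -1/2 0; 2 2 0; 0 0 1]
T4·…·T1 = [1 1/2 0; 2 2 0; 0 0 1]
T5·…·T1 = [-1 -1/2 0; 2 2 0; 0 0 1]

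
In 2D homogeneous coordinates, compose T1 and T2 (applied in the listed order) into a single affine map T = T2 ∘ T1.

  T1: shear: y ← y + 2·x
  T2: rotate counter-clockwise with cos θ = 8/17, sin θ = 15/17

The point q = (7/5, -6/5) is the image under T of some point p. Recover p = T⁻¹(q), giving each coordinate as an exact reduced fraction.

T1 = [1 0 0; 2 1 0; 0 0 1]
T2·T1 = [-22/17 -15/17 0; 31/17 8/17 0; 0 0 1]
det M = 1; M⁻¹ = [8/17 15/17 0; -31/17 -22/17 0; 0 0 1]
M⁻¹ · (7/5, -6/5)ᵀ = (-2/5, -1)ᵀ

p = (-2/5, -1)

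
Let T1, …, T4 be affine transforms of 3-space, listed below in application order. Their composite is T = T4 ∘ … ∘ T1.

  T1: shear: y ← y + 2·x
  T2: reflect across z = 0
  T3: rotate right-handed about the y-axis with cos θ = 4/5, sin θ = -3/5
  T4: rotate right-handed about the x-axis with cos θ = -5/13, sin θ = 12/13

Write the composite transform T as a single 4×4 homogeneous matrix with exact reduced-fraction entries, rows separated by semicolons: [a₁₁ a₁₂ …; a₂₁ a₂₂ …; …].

T1 = [1 0 0 0; 2 1 0 0; 0 0 1 0; 0 0 0 1]
T2·T1 = [1 0 0 0; 2 1 0 0; 0 0 -1 0; 0 0 0 1]
T3·…·T1 = [4/5 0 3/5 0; 2 1 0 0; 3/5 0 -4/5 0; 0 0 0 1]
T4·…·T1 = [4/5 0 3/5 0; -86/65 -5/13 48/65 0; 21/13 12/13 4/13 0; 0 0 0 1]

T = [4/5 0 3/5 0; -86/65 -5/13 48/65 0; 21/13 12/13 4/13 0; 0 0 0 1]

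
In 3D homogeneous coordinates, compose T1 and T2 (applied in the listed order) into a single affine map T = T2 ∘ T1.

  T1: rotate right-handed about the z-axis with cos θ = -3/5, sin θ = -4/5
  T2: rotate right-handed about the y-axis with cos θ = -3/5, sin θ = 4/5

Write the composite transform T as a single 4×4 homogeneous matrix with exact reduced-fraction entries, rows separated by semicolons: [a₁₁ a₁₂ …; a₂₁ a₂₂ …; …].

T = [9/25 -12/25 4/5 0; -4/5 -3/5 0 0; 12/25 -16/25 -3/5 0; 0 0 0 1]

T1 = [-3/5 4/5 0 0; -4/5 -3/5 0 0; 0 0 1 0; 0 0 0 1]
T2·T1 = [9/25 -12/25 4/5 0; -4/5 -3/5 0 0; 12/25 -16/25 -3/5 0; 0 0 0 1]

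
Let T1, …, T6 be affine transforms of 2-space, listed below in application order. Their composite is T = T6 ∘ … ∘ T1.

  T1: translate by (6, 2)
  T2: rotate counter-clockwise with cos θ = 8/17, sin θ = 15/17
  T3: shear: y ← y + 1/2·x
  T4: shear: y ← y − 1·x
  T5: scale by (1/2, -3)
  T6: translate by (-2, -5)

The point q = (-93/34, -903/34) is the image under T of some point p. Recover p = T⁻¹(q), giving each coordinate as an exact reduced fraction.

p = (-1, 7/3)

T1 = [1 0 6; 0 1 2; 0 0 1]
T2·T1 = [8/17 -15/17 18/17; 15/17 8/17 106/17; 0 0 1]
T3·…·T1 = [8/17 -15/17 18/17; 19/17 1/34 115/17; 0 0 1]
T4·…·T1 = [8/17 -15/17 18/17; 11/17 31/34 97/17; 0 0 1]
T5·…·T1 = [4/17 -15/34 9/17; -33/17 -93/34 -291/17; 0 0 1]
T6·…·T1 = [4/17 -15/34 -25/17; -33/17 -93/34 -376/17; 0 0 1]
det M = -3/2; M⁻¹ = [31/17 -5/17 -65/17; -22/17 -8/51 -274/51; 0 0 1]
M⁻¹ · (-93/34, -903/34)ᵀ = (-1, 7/3)ᵀ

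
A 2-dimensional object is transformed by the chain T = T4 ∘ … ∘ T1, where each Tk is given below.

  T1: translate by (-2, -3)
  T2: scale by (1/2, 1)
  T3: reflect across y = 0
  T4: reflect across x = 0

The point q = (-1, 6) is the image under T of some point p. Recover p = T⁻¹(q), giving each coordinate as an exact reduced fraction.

p = (4, -3)

T1 = [1 0 -2; 0 1 -3; 0 0 1]
T2·T1 = [1/2 0 -1; 0 1 -3; 0 0 1]
T3·…·T1 = [1/2 0 -1; 0 -1 3; 0 0 1]
T4·…·T1 = [-1/2 0 1; 0 -1 3; 0 0 1]
det M = 1/2; M⁻¹ = [-2 0 2; 0 -1 3; 0 0 1]
M⁻¹ · (-1, 6)ᵀ = (4, -3)ᵀ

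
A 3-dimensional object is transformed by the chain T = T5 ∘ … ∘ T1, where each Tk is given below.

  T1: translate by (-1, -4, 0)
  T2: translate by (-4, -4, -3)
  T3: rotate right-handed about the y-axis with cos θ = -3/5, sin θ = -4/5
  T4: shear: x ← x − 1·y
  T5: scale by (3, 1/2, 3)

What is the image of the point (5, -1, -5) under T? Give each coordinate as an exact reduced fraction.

T1 translate by (-1, -4, 0): (5, -1, -5) → (4, -5, -5)
T2 translate by (-4, -4, -3): (4, -5, -5) → (0, -9, -8)
T3 rotate right-handed about the y-axis with cos θ = -3/5, sin θ = -4/5: (0, -9, -8) → (32/5, -9, 24/5)
T4 shear: x ← x − 1·y: (32/5, -9, 24/5) → (77/5, -9, 24/5)
T5 scale by (3, 1/2, 3): (77/5, -9, 24/5) → (231/5, -9/2, 72/5)

T(p) = (231/5, -9/2, 72/5)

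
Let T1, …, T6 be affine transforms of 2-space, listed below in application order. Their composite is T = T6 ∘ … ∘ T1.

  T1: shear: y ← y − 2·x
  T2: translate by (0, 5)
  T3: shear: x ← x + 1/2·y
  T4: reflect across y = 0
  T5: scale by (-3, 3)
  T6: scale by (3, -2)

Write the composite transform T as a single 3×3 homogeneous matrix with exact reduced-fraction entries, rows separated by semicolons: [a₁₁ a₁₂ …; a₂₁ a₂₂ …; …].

T = [0 -9/2 -45/2; -12 6 30; 0 0 1]

T1 = [1 0 0; -2 1 0; 0 0 1]
T2·T1 = [1 0 0; -2 1 5; 0 0 1]
T3·…·T1 = [0 1/2 5/2; -2 1 5; 0 0 1]
T4·…·T1 = [0 1/2 5/2; 2 -1 -5; 0 0 1]
T5·…·T1 = [0 -3/2 -15/2; 6 -3 -15; 0 0 1]
T6·…·T1 = [0 -9/2 -45/2; -12 6 30; 0 0 1]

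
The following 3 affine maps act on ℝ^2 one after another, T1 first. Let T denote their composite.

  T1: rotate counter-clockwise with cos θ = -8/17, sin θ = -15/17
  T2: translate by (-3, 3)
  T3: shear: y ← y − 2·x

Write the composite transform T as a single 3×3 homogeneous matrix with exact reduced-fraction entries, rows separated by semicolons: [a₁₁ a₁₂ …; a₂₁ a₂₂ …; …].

T1 = [-8/17 15/17 0; -15/17 -8/17 0; 0 0 1]
T2·T1 = [-8/17 15/17 -3; -15/17 -8/17 3; 0 0 1]
T3·…·T1 = [-8/17 15/17 -3; 1/17 -38/17 9; 0 0 1]

T = [-8/17 15/17 -3; 1/17 -38/17 9; 0 0 1]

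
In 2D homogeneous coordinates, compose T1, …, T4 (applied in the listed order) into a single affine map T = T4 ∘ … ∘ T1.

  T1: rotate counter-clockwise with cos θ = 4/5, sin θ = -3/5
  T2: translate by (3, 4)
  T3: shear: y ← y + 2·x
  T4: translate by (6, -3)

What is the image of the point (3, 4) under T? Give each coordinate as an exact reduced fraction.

T1 rotate counter-clockwise with cos θ = 4/5, sin θ = -3/5: (3, 4) → (24/5, 7/5)
T2 translate by (3, 4): (24/5, 7/5) → (39/5, 27/5)
T3 shear: y ← y + 2·x: (39/5, 27/5) → (39/5, 21)
T4 translate by (6, -3): (39/5, 21) → (69/5, 18)

T(p) = (69/5, 18)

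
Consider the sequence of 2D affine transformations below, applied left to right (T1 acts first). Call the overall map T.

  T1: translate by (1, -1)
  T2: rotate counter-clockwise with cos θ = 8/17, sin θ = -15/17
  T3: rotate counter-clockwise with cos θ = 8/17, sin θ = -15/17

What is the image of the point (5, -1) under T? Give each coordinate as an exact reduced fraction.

T1 translate by (1, -1): (5, -1) → (6, -2)
T2 rotate counter-clockwise with cos θ = 8/17, sin θ = -15/17: (6, -2) → (18/17, -106/17)
T3 rotate counter-clockwise with cos θ = 8/17, sin θ = -15/17: (18/17, -106/17) → (-1446/289, -1118/289)

T(p) = (-1446/289, -1118/289)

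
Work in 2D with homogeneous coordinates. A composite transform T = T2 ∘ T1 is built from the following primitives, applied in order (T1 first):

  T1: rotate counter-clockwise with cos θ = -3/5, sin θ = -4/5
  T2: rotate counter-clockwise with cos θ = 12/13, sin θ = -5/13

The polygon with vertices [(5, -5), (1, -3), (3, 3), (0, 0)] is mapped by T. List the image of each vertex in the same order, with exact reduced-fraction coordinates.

T1 rotate counter-clockwise with cos θ = -3/5, sin θ = -4/5: (5, -5) → (-7, -1); (1, -3) → (-3, 1); (3, 3) → (3/5, -21/5); (0, 0) → (0, 0)
T2 rotate counter-clockwise with cos θ = 12/13, sin θ = -5/13: (-7, -1) → (-89/13, 23/13); (-3, 1) → (-31/13, 27/13); (3/5, -21/5) → (-69/65, -267/65); (0, 0) → (0, 0)

image vertices: (-89/13, 23/13), (-31/13, 27/13), (-69/65, -267/65), (0, 0)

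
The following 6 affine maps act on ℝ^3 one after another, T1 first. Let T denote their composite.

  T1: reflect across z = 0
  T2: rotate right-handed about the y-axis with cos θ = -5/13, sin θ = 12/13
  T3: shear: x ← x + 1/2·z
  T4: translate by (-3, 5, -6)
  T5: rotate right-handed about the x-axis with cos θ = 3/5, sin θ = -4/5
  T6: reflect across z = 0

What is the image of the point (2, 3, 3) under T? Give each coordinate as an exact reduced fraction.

T(p) = (-179/26, -36/65, 677/65)

T1 reflect across z = 0: (2, 3, 3) → (2, 3, -3)
T2 rotate right-handed about the y-axis with cos θ = -5/13, sin θ = 12/13: (2, 3, -3) → (-46/13, 3, -9/13)
T3 shear: x ← x + 1/2·z: (-46/13, 3, -9/13) → (-101/26, 3, -9/13)
T4 translate by (-3, 5, -6): (-101/26, 3, -9/13) → (-179/26, 8, -87/13)
T5 rotate right-handed about the x-axis with cos θ = 3/5, sin θ = -4/5: (-179/26, 8, -87/13) → (-179/26, -36/65, -677/65)
T6 reflect across z = 0: (-179/26, -36/65, -677/65) → (-179/26, -36/65, 677/65)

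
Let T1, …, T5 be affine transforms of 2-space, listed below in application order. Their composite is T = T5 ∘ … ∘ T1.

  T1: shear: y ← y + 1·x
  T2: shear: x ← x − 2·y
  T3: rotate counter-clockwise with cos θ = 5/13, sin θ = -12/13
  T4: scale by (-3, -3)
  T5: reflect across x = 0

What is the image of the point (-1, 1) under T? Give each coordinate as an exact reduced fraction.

T1 shear: y ← y + 1·x: (-1, 1) → (-1, 0)
T2 shear: x ← x − 2·y: (-1, 0) → (-1, 0)
T3 rotate counter-clockwise with cos θ = 5/13, sin θ = -12/13: (-1, 0) → (-5/13, 12/13)
T4 scale by (-3, -3): (-5/13, 12/13) → (15/13, -36/13)
T5 reflect across x = 0: (15/13, -36/13) → (-15/13, -36/13)

T(p) = (-15/13, -36/13)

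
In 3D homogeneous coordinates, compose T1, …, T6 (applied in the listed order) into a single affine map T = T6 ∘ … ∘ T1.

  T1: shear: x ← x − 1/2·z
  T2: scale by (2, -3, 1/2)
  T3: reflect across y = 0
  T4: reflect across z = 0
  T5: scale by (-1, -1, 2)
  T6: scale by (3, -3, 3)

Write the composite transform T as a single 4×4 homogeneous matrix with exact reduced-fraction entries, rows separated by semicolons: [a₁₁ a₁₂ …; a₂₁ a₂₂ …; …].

T1 = [1 0 -1/2 0; 0 1 0 0; 0 0 1 0; 0 0 0 1]
T2·T1 = [2 0 -1 0; 0 -3 0 0; 0 0 1/2 0; 0 0 0 1]
T3·…·T1 = [2 0 -1 0; 0 3 0 0; 0 0 1/2 0; 0 0 0 1]
T4·…·T1 = [2 0 -1 0; 0 3 0 0; 0 0 -1/2 0; 0 0 0 1]
T5·…·T1 = [-2 0 1 0; 0 -3 0 0; 0 0 -1 0; 0 0 0 1]
T6·…·T1 = [-6 0 3 0; 0 9 0 0; 0 0 -3 0; 0 0 0 1]

T = [-6 0 3 0; 0 9 0 0; 0 0 -3 0; 0 0 0 1]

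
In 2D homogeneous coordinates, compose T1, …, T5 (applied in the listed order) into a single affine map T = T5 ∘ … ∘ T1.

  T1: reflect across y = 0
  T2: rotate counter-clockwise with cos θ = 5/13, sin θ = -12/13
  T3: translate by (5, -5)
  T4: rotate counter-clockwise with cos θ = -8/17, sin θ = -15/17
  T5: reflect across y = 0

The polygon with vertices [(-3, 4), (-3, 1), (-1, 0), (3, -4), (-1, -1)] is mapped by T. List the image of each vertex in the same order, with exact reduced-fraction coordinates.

image vertices: (-751/221, -362/221), (-814/221, 298/221), (-75/13, 28/13), (-2239/221, 1272/221), (-1296/221, 696/221)

T1 reflect across y = 0: (-3, 4) → (-3, -4); (-3, 1) → (-3, -1); (-1, 0) → (-1, 0); (3, -4) → (3, 4); (-1, -1) → (-1, 1)
T2 rotate counter-clockwise with cos θ = 5/13, sin θ = -12/13: (-3, -4) → (-63/13, 16/13); (-3, -1) → (-27/13, 31/13); (-1, 0) → (-5/13, 12/13); (3, 4) → (63/13, -16/13); (-1, 1) → (7/13, 17/13)
T3 translate by (5, -5): (-63/13, 16/13) → (2/13, -49/13); (-27/13, 31/13) → (38/13, -34/13); (-5/13, 12/13) → (60/13, -53/13); (63/13, -16/13) → (128/13, -81/13); (7/13, 17/13) → (72/13, -48/13)
T4 rotate counter-clockwise with cos θ = -8/17, sin θ = -15/17: (2/13, -49/13) → (-751/221, 362/221); (38/13, -34/13) → (-814/221, -298/221); (60/13, -53/13) → (-75/13, -28/13); (128/13, -81/13) → (-2239/221, -1272/221); (72/13, -48/13) → (-1296/221, -696/221)
T5 reflect across y = 0: (-751/221, 362/221) → (-751/221, -362/221); (-814/221, -298/221) → (-814/221, 298/221); (-75/13, -28/13) → (-75/13, 28/13); (-2239/221, -1272/221) → (-2239/221, 1272/221); (-1296/221, -696/221) → (-1296/221, 696/221)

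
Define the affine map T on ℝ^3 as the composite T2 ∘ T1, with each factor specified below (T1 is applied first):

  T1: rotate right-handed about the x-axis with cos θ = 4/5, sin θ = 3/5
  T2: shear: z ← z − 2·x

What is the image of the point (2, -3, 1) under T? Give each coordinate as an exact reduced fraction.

T(p) = (2, -3, -5)

T1 rotate right-handed about the x-axis with cos θ = 4/5, sin θ = 3/5: (2, -3, 1) → (2, -3, -1)
T2 shear: z ← z − 2·x: (2, -3, -1) → (2, -3, -5)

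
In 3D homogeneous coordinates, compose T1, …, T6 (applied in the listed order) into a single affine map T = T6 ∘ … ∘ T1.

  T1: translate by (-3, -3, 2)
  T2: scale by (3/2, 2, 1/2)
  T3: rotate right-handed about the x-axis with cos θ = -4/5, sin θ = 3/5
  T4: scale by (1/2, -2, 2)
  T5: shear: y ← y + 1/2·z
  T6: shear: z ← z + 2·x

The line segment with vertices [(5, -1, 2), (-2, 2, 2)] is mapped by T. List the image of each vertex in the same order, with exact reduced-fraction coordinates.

T1 translate by (-3, -3, 2): (5, -1, 2) → (2, -4, 4); (-2, 2, 2) → (-5, -1, 4)
T2 scale by (3/2, 2, 1/2): (2, -4, 4) → (3, -8, 2); (-5, -1, 4) → (-15/2, -2, 2)
T3 rotate right-handed about the x-axis with cos θ = -4/5, sin θ = 3/5: (3, -8, 2) → (3, 26/5, -32/5); (-15/2, -2, 2) → (-15/2, 2/5, -14/5)
T4 scale by (1/2, -2, 2): (3, 26/5, -32/5) → (3/2, -52/5, -64/5); (-15/2, 2/5, -14/5) → (-15/4, -4/5, -28/5)
T5 shear: y ← y + 1/2·z: (3/2, -52/5, -64/5) → (3/2, -84/5, -64/5); (-15/4, -4/5, -28/5) → (-15/4, -18/5, -28/5)
T6 shear: z ← z + 2·x: (3/2, -84/5, -64/5) → (3/2, -84/5, -49/5); (-15/4, -18/5, -28/5) → (-15/4, -18/5, -131/10)

image vertices: (3/2, -84/5, -49/5), (-15/4, -18/5, -131/10)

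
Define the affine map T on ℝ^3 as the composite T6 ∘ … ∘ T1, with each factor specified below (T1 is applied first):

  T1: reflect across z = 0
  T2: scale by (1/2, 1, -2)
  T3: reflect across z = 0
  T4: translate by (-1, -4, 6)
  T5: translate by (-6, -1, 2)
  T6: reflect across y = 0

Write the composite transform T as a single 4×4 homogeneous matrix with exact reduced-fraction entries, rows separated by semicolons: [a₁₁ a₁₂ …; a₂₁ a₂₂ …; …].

T = [1/2 0 0 -7; 0 -1 0 5; 0 0 -2 8; 0 0 0 1]

T1 = [1 0 0 0; 0 1 0 0; 0 0 -1 0; 0 0 0 1]
T2·T1 = [1/2 0 0 0; 0 1 0 0; 0 0 2 0; 0 0 0 1]
T3·…·T1 = [1/2 0 0 0; 0 1 0 0; 0 0 -2 0; 0 0 0 1]
T4·…·T1 = [1/2 0 0 -1; 0 1 0 -4; 0 0 -2 6; 0 0 0 1]
T5·…·T1 = [1/2 0 0 -7; 0 1 0 -5; 0 0 -2 8; 0 0 0 1]
T6·…·T1 = [1/2 0 0 -7; 0 -1 0 5; 0 0 -2 8; 0 0 0 1]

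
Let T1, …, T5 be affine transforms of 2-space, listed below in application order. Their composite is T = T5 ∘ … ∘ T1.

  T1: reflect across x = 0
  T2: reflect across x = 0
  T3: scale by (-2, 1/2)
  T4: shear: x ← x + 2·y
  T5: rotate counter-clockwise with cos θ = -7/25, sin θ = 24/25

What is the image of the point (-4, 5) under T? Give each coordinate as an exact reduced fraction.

T(p) = (-151/25, 589/50)

T1 reflect across x = 0: (-4, 5) → (4, 5)
T2 reflect across x = 0: (4, 5) → (-4, 5)
T3 scale by (-2, 1/2): (-4, 5) → (8, 5/2)
T4 shear: x ← x + 2·y: (8, 5/2) → (13, 5/2)
T5 rotate counter-clockwise with cos θ = -7/25, sin θ = 24/25: (13, 5/2) → (-151/25, 589/50)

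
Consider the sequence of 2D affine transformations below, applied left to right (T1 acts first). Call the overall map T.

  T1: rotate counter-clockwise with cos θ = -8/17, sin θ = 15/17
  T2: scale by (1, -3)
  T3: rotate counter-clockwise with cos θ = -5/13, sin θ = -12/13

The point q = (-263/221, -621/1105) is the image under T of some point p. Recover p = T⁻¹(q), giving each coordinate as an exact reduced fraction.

T1 = [-8/17 -15/17 0; 15/17 -8/17 0; 0 0 1]
T2·T1 = [-8/17 -15/17 0; -45/17 24/17 0; 0 0 1]
T3·…·T1 = [-500/221 363/221 0; 321/221 60/221 0; 0 0 1]
det M = -3; M⁻¹ = [-20/221 121/221 0; 107/221 500/663 0; 0 0 1]
M⁻¹ · (-263/221, -621/1105)ᵀ = (-1/5, -1)ᵀ

p = (-1/5, -1)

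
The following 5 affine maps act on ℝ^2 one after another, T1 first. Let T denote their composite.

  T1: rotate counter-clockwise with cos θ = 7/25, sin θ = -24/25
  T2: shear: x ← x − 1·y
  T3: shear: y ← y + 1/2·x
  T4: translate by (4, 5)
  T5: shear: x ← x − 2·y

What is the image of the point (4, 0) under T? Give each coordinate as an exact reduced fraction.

T1 rotate counter-clockwise with cos θ = 7/25, sin θ = -24/25: (4, 0) → (28/25, -96/25)
T2 shear: x ← x − 1·y: (28/25, -96/25) → (124/25, -96/25)
T3 shear: y ← y + 1/2·x: (124/25, -96/25) → (124/25, -34/25)
T4 translate by (4, 5): (124/25, -34/25) → (224/25, 91/25)
T5 shear: x ← x − 2·y: (224/25, 91/25) → (42/25, 91/25)

T(p) = (42/25, 91/25)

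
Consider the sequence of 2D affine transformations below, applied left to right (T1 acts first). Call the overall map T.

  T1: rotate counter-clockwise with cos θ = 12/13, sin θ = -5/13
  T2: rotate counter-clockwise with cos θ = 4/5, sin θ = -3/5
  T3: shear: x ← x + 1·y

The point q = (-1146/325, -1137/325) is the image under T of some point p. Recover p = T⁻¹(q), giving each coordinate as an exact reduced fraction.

T1 = [12/13 5/13 0; -5/13 12/13 0; 0 0 1]
T2·T1 = [33/65 56/65 0; -56/65 33/65 0; 0 0 1]
T3·…·T1 = [-23/65 89/65 0; -56/65 33/65 0; 0 0 1]
det M = 1; M⁻¹ = [33/65 -89/65 0; 56/65 -23/65 0; 0 0 1]
M⁻¹ · (-1146/325, -1137/325)ᵀ = (3, -9/5)ᵀ

p = (3, -9/5)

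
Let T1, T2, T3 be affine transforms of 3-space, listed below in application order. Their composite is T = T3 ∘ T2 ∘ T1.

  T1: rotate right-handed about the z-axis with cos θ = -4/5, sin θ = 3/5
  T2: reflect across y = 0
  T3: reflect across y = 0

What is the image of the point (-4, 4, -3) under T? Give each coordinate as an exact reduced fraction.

T(p) = (4/5, -28/5, -3)

T1 rotate right-handed about the z-axis with cos θ = -4/5, sin θ = 3/5: (-4, 4, -3) → (4/5, -28/5, -3)
T2 reflect across y = 0: (4/5, -28/5, -3) → (4/5, 28/5, -3)
T3 reflect across y = 0: (4/5, 28/5, -3) → (4/5, -28/5, -3)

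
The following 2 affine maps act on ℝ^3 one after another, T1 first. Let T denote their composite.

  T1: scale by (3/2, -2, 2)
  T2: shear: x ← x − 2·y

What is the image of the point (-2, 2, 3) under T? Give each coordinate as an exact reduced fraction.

T(p) = (5, -4, 6)

T1 scale by (3/2, -2, 2): (-2, 2, 3) → (-3, -4, 6)
T2 shear: x ← x − 2·y: (-3, -4, 6) → (5, -4, 6)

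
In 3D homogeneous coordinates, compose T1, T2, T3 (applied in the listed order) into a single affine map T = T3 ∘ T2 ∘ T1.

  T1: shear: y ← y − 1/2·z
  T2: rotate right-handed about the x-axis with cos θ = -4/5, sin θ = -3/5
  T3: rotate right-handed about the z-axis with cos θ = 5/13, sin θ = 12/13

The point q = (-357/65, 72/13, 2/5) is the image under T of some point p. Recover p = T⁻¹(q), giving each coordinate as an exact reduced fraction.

p = (3, -4, 4)

T1 = [1 0 0 0; 0 1 -1/2 0; 0 0 1 0; 0 0 0 1]
T2·T1 = [1 0 0 0; 0 -4/5 1 0; 0 -3/5 -1/2 0; 0 0 0 1]
T3·…·T1 = [5/13 48/65 -12/13 0; 12/13 -4/13 5/13 0; 0 -3/5 -1/2 0; 0 0 0 1]
det M = 1; M⁻¹ = [5/13 12/13 0 0; 6/13 -5/26 -1 0; -36/65 3/13 -4/5 0; 0 0 0 1]
M⁻¹ · (-357/65, 72/13, 2/5)ᵀ = (3, -4, 4)ᵀ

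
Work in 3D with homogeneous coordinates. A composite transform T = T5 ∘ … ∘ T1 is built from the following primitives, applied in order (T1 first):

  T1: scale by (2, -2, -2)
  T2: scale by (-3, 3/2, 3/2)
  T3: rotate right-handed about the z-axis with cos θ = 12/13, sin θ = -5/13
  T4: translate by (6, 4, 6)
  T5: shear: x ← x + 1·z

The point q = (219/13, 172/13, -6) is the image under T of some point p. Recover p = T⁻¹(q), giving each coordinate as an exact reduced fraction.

T1 = [2 0 0 0; 0 -2 0 0; 0 0 -2 0; 0 0 0 1]
T2·T1 = [-6 0 0 0; 0 -3 0 0; 0 0 -3 0; 0 0 0 1]
T3·…·T1 = [-72/13 -15/13 0 0; 30/13 -36/13 0 0; 0 0 -3 0; 0 0 0 1]
T4·…·T1 = [-72/13 -15/13 0 6; 30/13 -36/13 0 4; 0 0 -3 6; 0 0 0 1]
T5·…·T1 = [-72/13 -15/13 -3 12; 30/13 -36/13 0 4; 0 0 -3 6; 0 0 0 1]
det M = -54; M⁻¹ = [-2/13 5/78 2/13 2/3; -5/39 -4/13 5/39 2; 0 0 -1/3 2; 0 0 0 1]
M⁻¹ · (219/13, 172/13, -6)ᵀ = (-2, -5, 4)ᵀ

p = (-2, -5, 4)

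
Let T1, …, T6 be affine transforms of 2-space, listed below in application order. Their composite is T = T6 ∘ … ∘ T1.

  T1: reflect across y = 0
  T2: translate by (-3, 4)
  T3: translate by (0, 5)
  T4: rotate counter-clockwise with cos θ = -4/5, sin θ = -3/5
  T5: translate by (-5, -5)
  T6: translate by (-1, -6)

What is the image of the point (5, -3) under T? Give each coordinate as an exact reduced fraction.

T(p) = (-2/5, -109/5)

T1 reflect across y = 0: (5, -3) → (5, 3)
T2 translate by (-3, 4): (5, 3) → (2, 7)
T3 translate by (0, 5): (2, 7) → (2, 12)
T4 rotate counter-clockwise with cos θ = -4/5, sin θ = -3/5: (2, 12) → (28/5, -54/5)
T5 translate by (-5, -5): (28/5, -54/5) → (3/5, -79/5)
T6 translate by (-1, -6): (3/5, -79/5) → (-2/5, -109/5)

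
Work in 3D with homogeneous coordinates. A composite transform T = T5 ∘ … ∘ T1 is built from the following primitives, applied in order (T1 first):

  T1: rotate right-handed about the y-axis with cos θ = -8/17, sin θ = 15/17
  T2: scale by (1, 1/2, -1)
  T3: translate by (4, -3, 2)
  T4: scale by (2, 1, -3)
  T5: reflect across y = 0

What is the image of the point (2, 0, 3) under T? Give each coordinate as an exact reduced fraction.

T1 rotate right-handed about the y-axis with cos θ = -8/17, sin θ = 15/17: (2, 0, 3) → (29/17, 0, -54/17)
T2 scale by (1, 1/2, -1): (29/17, 0, -54/17) → (29/17, 0, 54/17)
T3 translate by (4, -3, 2): (29/17, 0, 54/17) → (97/17, -3, 88/17)
T4 scale by (2, 1, -3): (97/17, -3, 88/17) → (194/17, -3, -264/17)
T5 reflect across y = 0: (194/17, -3, -264/17) → (194/17, 3, -264/17)

T(p) = (194/17, 3, -264/17)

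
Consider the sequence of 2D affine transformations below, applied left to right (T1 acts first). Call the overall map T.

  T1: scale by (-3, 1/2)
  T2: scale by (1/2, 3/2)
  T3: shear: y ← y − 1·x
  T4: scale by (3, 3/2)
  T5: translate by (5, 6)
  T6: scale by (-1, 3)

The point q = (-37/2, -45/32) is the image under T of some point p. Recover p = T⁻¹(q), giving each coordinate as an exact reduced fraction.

p = (-3, 1/4)

T1 = [-3 0 0; 0 1/2 0; 0 0 1]
T2·T1 = [-3/2 0 0; 0 3/4 0; 0 0 1]
T3·…·T1 = [-3/2 0 0; 3/2 3/4 0; 0 0 1]
T4·…·T1 = [-9/2 0 0; 9/4 9/8 0; 0 0 1]
T5·…·T1 = [-9/2 0 5; 9/4 9/8 6; 0 0 1]
T6·…·T1 = [9/2 0 -5; 27/4 27/8 18; 0 0 1]
det M = 243/16; M⁻¹ = [2/9 0 10/9; -4/9 8/27 -68/9; 0 0 1]
M⁻¹ · (-37/2, -45/32)ᵀ = (-3, 1/4)ᵀ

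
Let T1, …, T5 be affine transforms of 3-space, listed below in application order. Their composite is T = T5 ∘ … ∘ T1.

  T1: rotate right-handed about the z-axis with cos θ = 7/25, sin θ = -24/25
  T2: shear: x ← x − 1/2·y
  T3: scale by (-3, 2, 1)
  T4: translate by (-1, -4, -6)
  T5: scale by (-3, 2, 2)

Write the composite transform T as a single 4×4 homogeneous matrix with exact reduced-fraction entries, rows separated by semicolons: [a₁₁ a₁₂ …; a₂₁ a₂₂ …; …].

T = [171/25 369/50 0 3; -96/25 28/25 0 -8; 0 0 2 -12; 0 0 0 1]

T1 = [7/25 24/25 0 0; -24/25 7/25 0 0; 0 0 1 0; 0 0 0 1]
T2·T1 = [19/25 41/50 0 0; -24/25 7/25 0 0; 0 0 1 0; 0 0 0 1]
T3·…·T1 = [-57/25 -123/50 0 0; -48/25 14/25 0 0; 0 0 1 0; 0 0 0 1]
T4·…·T1 = [-57/25 -123/50 0 -1; -48/25 14/25 0 -4; 0 0 1 -6; 0 0 0 1]
T5·…·T1 = [171/25 369/50 0 3; -96/25 28/25 0 -8; 0 0 2 -12; 0 0 0 1]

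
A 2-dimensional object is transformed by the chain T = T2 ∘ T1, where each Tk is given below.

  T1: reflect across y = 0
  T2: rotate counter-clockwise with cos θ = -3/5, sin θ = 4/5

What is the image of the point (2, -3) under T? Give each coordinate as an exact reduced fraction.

T1 reflect across y = 0: (2, -3) → (2, 3)
T2 rotate counter-clockwise with cos θ = -3/5, sin θ = 4/5: (2, 3) → (-18/5, -1/5)

T(p) = (-18/5, -1/5)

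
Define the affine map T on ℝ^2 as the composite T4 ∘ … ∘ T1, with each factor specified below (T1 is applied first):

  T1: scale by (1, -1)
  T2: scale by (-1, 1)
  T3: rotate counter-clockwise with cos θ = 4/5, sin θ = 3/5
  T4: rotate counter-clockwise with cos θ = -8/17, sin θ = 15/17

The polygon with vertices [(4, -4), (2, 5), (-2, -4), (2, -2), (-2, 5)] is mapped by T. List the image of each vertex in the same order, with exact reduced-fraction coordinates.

image vertices: (164/85, -452/85), (334/85, 313/85), (-298/85, -236/85), (82/85, -226/85), (26/85, 457/85)

T1 scale by (1, -1): (4, -4) → (4, 4); (2, 5) → (2, -5); (-2, -4) → (-2, 4); (2, -2) → (2, 2); (-2, 5) → (-2, -5)
T2 scale by (-1, 1): (4, 4) → (-4, 4); (2, -5) → (-2, -5); (-2, 4) → (2, 4); (2, 2) → (-2, 2); (-2, -5) → (2, -5)
T3 rotate counter-clockwise with cos θ = 4/5, sin θ = 3/5: (-4, 4) → (-28/5, 4/5); (-2, -5) → (7/5, -26/5); (2, 4) → (-4/5, 22/5); (-2, 2) → (-14/5, 2/5); (2, -5) → (23/5, -14/5)
T4 rotate counter-clockwise with cos θ = -8/17, sin θ = 15/17: (-28/5, 4/5) → (164/85, -452/85); (7/5, -26/5) → (334/85, 313/85); (-4/5, 22/5) → (-298/85, -236/85); (-14/5, 2/5) → (82/85, -226/85); (23/5, -14/5) → (26/85, 457/85)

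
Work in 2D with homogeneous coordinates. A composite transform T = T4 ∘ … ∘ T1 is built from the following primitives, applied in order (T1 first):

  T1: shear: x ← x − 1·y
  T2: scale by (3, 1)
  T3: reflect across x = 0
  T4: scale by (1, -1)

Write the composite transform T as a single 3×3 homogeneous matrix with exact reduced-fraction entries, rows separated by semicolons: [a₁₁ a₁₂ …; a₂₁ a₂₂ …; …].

T = [-3 3 0; 0 -1 0; 0 0 1]

T1 = [1 -1 0; 0 1 0; 0 0 1]
T2·T1 = [3 -3 0; 0 1 0; 0 0 1]
T3·…·T1 = [-3 3 0; 0 1 0; 0 0 1]
T4·…·T1 = [-3 3 0; 0 -1 0; 0 0 1]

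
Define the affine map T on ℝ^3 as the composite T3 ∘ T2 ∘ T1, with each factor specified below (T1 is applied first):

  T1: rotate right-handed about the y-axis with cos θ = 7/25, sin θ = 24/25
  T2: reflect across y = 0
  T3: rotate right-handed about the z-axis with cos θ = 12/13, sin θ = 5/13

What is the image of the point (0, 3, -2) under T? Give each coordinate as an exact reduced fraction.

T(p) = (-201/325, -228/65, -14/25)

T1 rotate right-handed about the y-axis with cos θ = 7/25, sin θ = 24/25: (0, 3, -2) → (-48/25, 3, -14/25)
T2 reflect across y = 0: (-48/25, 3, -14/25) → (-48/25, -3, -14/25)
T3 rotate right-handed about the z-axis with cos θ = 12/13, sin θ = 5/13: (-48/25, -3, -14/25) → (-201/325, -228/65, -14/25)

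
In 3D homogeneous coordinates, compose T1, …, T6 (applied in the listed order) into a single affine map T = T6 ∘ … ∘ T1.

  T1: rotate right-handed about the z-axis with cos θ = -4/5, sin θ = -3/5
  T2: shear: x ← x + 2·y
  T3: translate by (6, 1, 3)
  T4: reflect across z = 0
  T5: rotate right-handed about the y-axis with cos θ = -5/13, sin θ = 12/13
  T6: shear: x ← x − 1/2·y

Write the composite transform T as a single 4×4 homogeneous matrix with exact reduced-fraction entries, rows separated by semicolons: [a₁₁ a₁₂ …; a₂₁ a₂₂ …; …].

T = [139/130 51/65 -12/13 -145/26; -3/5 -4/5 0 1; 24/13 12/13 5/13 -57/13; 0 0 0 1]

T1 = [-4/5 3/5 0 0; -3/5 -4/5 0 0; 0 0 1 0; 0 0 0 1]
T2·T1 = [-2 -1 0 0; -3/5 -4/5 0 0; 0 0 1 0; 0 0 0 1]
T3·…·T1 = [-2 -1 0 6; -3/5 -4/5 0 1; 0 0 1 3; 0 0 0 1]
T4·…·T1 = [-2 -1 0 6; -3/5 -4/5 0 1; 0 0 -1 -3; 0 0 0 1]
T5·…·T1 = [10/13 5/13 -12/13 -66/13; -3/5 -4/5 0 1; 24/13 12/13 5/13 -57/13; 0 0 0 1]
T6·…·T1 = [139/130 51/65 -12/13 -145/26; -3/5 -4/5 0 1; 24/13 12/13 5/13 -57/13; 0 0 0 1]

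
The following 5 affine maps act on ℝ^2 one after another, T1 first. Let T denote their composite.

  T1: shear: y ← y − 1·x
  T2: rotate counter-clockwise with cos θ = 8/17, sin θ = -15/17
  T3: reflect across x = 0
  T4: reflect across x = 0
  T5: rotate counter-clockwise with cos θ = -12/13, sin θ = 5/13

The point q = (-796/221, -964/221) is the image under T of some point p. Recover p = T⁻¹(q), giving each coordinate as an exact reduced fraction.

T1 = [1 0 0; -1 1 0; 0 0 1]
T2·T1 = [-7/17 15/17 0; -23/17 8/17 0; 0 0 1]
T3·…·T1 = [7/17 -15/17 0; -23/17 8/17 0; 0 0 1]
T4·…·T1 = [-7/17 15/17 0; -23/17 8/17 0; 0 0 1]
T5·…·T1 = [199/221 -220/221 0; 241/221 -21/221 0; 0 0 1]
det M = 1; M⁻¹ = [-21/221 220/221 0; -241/221 199/221 0; 0 0 1]
M⁻¹ · (-796/221, -964/221)ᵀ = (-4, 0)ᵀ

p = (-4, 0)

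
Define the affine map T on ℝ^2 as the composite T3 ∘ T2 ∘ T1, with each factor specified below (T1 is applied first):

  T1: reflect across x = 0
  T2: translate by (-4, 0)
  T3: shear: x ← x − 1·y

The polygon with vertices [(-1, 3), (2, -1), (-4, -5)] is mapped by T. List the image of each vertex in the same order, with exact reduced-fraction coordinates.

T1 reflect across x = 0: (-1, 3) → (1, 3); (2, -1) → (-2, -1); (-4, -5) → (4, -5)
T2 translate by (-4, 0): (1, 3) → (-3, 3); (-2, -1) → (-6, -1); (4, -5) → (0, -5)
T3 shear: x ← x − 1·y: (-3, 3) → (-6, 3); (-6, -1) → (-5, -1); (0, -5) → (5, -5)

image vertices: (-6, 3), (-5, -1), (5, -5)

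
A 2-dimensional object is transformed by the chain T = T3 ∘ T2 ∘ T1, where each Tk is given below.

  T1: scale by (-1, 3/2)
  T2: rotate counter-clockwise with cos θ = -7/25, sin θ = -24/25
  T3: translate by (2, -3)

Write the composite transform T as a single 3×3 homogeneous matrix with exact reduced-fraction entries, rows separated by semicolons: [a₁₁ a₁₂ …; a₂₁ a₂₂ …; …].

T = [7/25 36/25 2; 24/25 -21/50 -3; 0 0 1]

T1 = [-1 0 0; 0 3/2 0; 0 0 1]
T2·T1 = [7/25 36/25 0; 24/25 -21/50 0; 0 0 1]
T3·…·T1 = [7/25 36/25 2; 24/25 -21/50 -3; 0 0 1]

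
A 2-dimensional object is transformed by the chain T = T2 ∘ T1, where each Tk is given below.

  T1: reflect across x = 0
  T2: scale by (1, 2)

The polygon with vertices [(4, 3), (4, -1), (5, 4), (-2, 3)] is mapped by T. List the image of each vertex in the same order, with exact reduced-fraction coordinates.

T1 reflect across x = 0: (4, 3) → (-4, 3); (4, -1) → (-4, -1); (5, 4) → (-5, 4); (-2, 3) → (2, 3)
T2 scale by (1, 2): (-4, 3) → (-4, 6); (-4, -1) → (-4, -2); (-5, 4) → (-5, 8); (2, 3) → (2, 6)

image vertices: (-4, 6), (-4, -2), (-5, 8), (2, 6)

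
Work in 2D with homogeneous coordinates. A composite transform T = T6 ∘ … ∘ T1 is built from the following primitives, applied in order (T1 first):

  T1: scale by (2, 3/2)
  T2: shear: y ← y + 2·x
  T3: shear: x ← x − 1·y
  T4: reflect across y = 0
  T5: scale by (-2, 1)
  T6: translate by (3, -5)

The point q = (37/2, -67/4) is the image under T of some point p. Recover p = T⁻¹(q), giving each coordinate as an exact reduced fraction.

p = (2, 5/2)

T1 = [2 0 0; 0 3/2 0; 0 0 1]
T2·T1 = [2 0 0; 4 3/2 0; 0 0 1]
T3·…·T1 = [-2 -3/2 0; 4 3/2 0; 0 0 1]
T4·…·T1 = [-2 -3/2 0; -4 -3/2 0; 0 0 1]
T5·…·T1 = [4 3 0; -4 -3/2 0; 0 0 1]
T6·…·T1 = [4 3 3; -4 -3/2 -5; 0 0 1]
det M = 6; M⁻¹ = [-1/4 -1/2 -7/4; 2/3 2/3 4/3; 0 0 1]
M⁻¹ · (37/2, -67/4)ᵀ = (2, 5/2)ᵀ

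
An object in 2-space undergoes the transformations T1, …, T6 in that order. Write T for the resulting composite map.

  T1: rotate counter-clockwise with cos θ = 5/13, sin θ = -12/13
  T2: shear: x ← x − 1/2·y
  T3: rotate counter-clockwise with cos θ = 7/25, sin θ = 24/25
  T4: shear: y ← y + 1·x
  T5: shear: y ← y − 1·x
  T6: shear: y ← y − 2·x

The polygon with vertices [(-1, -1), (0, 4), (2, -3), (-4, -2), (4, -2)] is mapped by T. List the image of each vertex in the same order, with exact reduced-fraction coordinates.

T1 rotate counter-clockwise with cos θ = 5/13, sin θ = -12/13: (-1, -1) → (-17/13, 7/13); (0, 4) → (48/13, 20/13); (2, -3) → (-2, -3); (-4, -2) → (-44/13, 38/13); (4, -2) → (-4/13, -58/13)
T2 shear: x ← x − 1/2·y: (-17/13, 7/13) → (-41/26, 7/13); (48/13, 20/13) → (38/13, 20/13); (-2, -3) → (-1/2, -3); (-44/13, 38/13) → (-63/13, 38/13); (-4/13, -58/13) → (25/13, -58/13)
T3 rotate counter-clockwise with cos θ = 7/25, sin θ = 24/25: (-41/26, 7/13) → (-623/650, -443/325); (38/13, 20/13) → (-214/325, 1052/325); (-1/2, -3) → (137/50, -33/25); (-63/13, 38/13) → (-1353/325, -1246/325); (25/13, -58/13) → (1567/325, 194/325)
T4 shear: y ← y + 1·x: (-623/650, -443/325) → (-623/650, -1509/650); (-214/325, 1052/325) → (-214/325, 838/325); (137/50, -33/25) → (137/50, 71/50); (-1353/325, -1246/325) → (-1353/325, -2599/325); (1567/325, 194/325) → (1567/325, 1761/325)
T5 shear: y ← y − 1·x: (-623/650, -1509/650) → (-623/650, -443/325); (-214/325, 838/325) → (-214/325, 1052/325); (137/50, 71/50) → (137/50, -33/25); (-1353/325, -2599/325) → (-1353/325, -1246/325); (1567/325, 1761/325) → (1567/325, 194/325)
T6 shear: y ← y − 2·x: (-623/650, -443/325) → (-623/650, 36/65); (-214/325, 1052/325) → (-214/325, 296/65); (137/50, -33/25) → (137/50, -34/5); (-1353/325, -1246/325) → (-1353/325, 292/65); (1567/325, 194/325) → (1567/325, -588/65)

image vertices: (-623/650, 36/65), (-214/325, 296/65), (137/50, -34/5), (-1353/325, 292/65), (1567/325, -588/65)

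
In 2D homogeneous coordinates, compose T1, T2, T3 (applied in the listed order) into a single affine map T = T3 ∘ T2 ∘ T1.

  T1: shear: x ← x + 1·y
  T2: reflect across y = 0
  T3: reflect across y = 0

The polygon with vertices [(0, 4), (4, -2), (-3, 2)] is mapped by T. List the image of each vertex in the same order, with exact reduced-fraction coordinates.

T1 shear: x ← x + 1·y: (0, 4) → (4, 4); (4, -2) → (2, -2); (-3, 2) → (-1, 2)
T2 reflect across y = 0: (4, 4) → (4, -4); (2, -2) → (2, 2); (-1, 2) → (-1, -2)
T3 reflect across y = 0: (4, -4) → (4, 4); (2, 2) → (2, -2); (-1, -2) → (-1, 2)

image vertices: (4, 4), (2, -2), (-1, 2)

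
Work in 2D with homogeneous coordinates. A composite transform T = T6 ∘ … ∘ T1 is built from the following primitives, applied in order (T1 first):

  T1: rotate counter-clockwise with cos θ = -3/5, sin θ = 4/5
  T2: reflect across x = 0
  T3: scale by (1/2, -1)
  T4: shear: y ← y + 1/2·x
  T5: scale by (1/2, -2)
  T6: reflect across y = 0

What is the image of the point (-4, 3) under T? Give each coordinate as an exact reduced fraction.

T(p) = (0, 10)

T1 rotate counter-clockwise with cos θ = -3/5, sin θ = 4/5: (-4, 3) → (0, -5)
T2 reflect across x = 0: (0, -5) → (0, -5)
T3 scale by (1/2, -1): (0, -5) → (0, 5)
T4 shear: y ← y + 1/2·x: (0, 5) → (0, 5)
T5 scale by (1/2, -2): (0, 5) → (0, -10)
T6 reflect across y = 0: (0, -10) → (0, 10)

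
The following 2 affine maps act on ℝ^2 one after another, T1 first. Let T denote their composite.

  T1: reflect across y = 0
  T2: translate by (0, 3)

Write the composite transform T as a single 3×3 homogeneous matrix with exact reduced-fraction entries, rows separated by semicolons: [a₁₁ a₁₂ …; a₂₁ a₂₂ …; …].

T1 = [1 0 0; 0 -1 0; 0 0 1]
T2·T1 = [1 0 0; 0 -1 3; 0 0 1]

T = [1 0 0; 0 -1 3; 0 0 1]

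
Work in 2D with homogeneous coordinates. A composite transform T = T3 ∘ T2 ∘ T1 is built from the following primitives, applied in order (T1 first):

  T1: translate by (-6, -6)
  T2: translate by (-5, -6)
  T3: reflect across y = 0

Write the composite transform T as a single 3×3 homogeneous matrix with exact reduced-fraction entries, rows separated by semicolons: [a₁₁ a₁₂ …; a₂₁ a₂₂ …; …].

T1 = [1 0 -6; 0 1 -6; 0 0 1]
T2·T1 = [1 0 -11; 0 1 -12; 0 0 1]
T3·…·T1 = [1 0 -11; 0 -1 12; 0 0 1]

T = [1 0 -11; 0 -1 12; 0 0 1]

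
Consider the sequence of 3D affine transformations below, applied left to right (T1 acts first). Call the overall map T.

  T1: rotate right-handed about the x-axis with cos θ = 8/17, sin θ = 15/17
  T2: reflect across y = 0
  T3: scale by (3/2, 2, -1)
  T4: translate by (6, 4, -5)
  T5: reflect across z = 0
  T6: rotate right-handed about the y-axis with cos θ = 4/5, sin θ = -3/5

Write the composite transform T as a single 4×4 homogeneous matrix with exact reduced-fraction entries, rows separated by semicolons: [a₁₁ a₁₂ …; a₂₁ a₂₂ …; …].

T1 = [1 0 0 0; 0 8/17 -15/17 0; 0 15/17 8/17 0; 0 0 0 1]
T2·T1 = [1 0 0 0; 0 -8/17 15/17 0; 0 15/17 8/17 0; 0 0 0 1]
T3·…·T1 = [3/2 0 0 0; 0 -16/17 30/17 0; 0 -15/17 -8/17 0; 0 0 0 1]
T4·…·T1 = [3/2 0 0 6; 0 -16/17 30/17 4; 0 -15/17 -8/17 -5; 0 0 0 1]
T5·…·T1 = [3/2 0 0 6; 0 -16/17 30/17 4; 0 15/17 8/17 5; 0 0 0 1]
T6·…·T1 = [6/5 -9/17 -24/85 9/5; 0 -16/17 30/17 4; 9/10 12/17 32/85 38/5; 0 0 0 1]

T = [6/5 -9/17 -24/85 9/5; 0 -16/17 30/17 4; 9/10 12/17 32/85 38/5; 0 0 0 1]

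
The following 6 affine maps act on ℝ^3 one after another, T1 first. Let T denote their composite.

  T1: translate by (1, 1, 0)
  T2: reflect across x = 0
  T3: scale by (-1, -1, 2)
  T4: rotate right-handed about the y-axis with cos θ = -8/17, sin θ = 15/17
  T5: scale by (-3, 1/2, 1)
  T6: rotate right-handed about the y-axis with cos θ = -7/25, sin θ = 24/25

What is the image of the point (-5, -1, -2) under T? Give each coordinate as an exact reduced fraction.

T(p) = (324/85, 0, -532/85)

T1 translate by (1, 1, 0): (-5, -1, -2) → (-4, 0, -2)
T2 reflect across x = 0: (-4, 0, -2) → (4, 0, -2)
T3 scale by (-1, -1, 2): (4, 0, -2) → (-4, 0, -4)
T4 rotate right-handed about the y-axis with cos θ = -8/17, sin θ = 15/17: (-4, 0, -4) → (-28/17, 0, 92/17)
T5 scale by (-3, 1/2, 1): (-28/17, 0, 92/17) → (84/17, 0, 92/17)
T6 rotate right-handed about the y-axis with cos θ = -7/25, sin θ = 24/25: (84/17, 0, 92/17) → (324/85, 0, -532/85)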